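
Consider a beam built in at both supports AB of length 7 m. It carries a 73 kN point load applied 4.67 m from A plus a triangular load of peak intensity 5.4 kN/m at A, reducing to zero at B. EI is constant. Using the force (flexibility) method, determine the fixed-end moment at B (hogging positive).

M_B = 84.52 kN·m

Release both end moments; the primary structure is a simply-supported span AB with redundants M_A and M_B.
End rotations of the released simple span under the applied load (×1/EI):
  at A: point load 73 at a = 4.67: Pab(L + b)/(6LEI) = 176.5/EI
  at B: point load 73 at a = 4.67: Pab(L + a)/(6LEI) = 220.7/EI
  at A: triangular load, peak 5.4: w₀L³/(45EI) = 41.16/EI
  at B: triangular load, peak 5.4: 7w₀L³/(360EI) = 36.02/EI
  θ_A0 = 217.6/EI,  θ_B0 = 256.7/EI
Flexibility coefficients: a unit moment at one end gives L/(3EI) there and L/(6EI) at the far end, so f₁₁ = f₂₂ = 2.333/EI and f₁₂ = f₂₁ = 1.167/EI.
Compatibility — zero rotation at each built-in end:
  2.333 M_A + 1.167 M_B = 217.6
  1.167 M_A + 2.333 M_B = 256.7
Solving the pair gives M_A = 51 kN·m and M_B = 84.52 kN·m (hogging).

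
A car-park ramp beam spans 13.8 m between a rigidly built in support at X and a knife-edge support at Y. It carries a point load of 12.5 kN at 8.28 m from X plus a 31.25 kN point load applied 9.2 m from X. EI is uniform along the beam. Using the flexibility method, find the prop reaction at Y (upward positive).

Release the roller at Y. Primary structure: cantilever fixed at X.
Downward deflection at the released point Y due to the loads:
  point load 12.5 at a = 8.28: Pa²(3L − a)/(6EI) = 4731/EI
  point load 31.25 at a = 9.2: Pa²(3L − a)/(6EI) = 14195/EI
  δ_0 = 18925/EI
Tip deflection under a unit load at Y: L³/(3EI) = 876/EI.
Compatibility at Y: δ_0 − R_Y·δ_{YY} = 0, so R_Y = 18925/876 = 21.6 kN.

R_Y = 21.6 kN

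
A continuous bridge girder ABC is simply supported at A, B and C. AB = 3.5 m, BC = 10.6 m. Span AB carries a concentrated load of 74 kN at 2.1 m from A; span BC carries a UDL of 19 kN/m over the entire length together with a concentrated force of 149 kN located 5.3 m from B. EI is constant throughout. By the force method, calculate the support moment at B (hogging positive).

Release continuity at B by inserting a hinge; the redundant is the internal moment M_B. The primary structure is two simply-supported spans AB and BC.
Rotations at B on the released spans (each span's end-slope, ×1/EI):
  span AB: point load 74 at a = 2.1: Pab(L + a)/(6LEI) = 58.02/EI
  span BC: UDL 19: wL³/(24EI) = 942.9/EI
  span BC: point load 149 at a = 5.3: Pab(L + b)/(6LEI) = 1046/EI
  relative rotation θ_0 = (58.02 + 1989)/EI = 2047/EI
A unit hogging moment at B produces rotation L₁/(3EI) + L₂/(3EI) = 4.7/EI.
Compatibility: M_B·(L₁+L₂)/(3EI) = θ_0, giving M_B = 435.6 kN·m (hogging).

M_B = 435.6 kN·m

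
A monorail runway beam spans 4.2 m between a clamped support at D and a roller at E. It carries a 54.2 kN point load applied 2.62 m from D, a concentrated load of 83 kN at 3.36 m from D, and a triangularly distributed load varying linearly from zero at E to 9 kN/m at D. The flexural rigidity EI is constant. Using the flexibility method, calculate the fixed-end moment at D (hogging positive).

Release the roller at E. Primary structure: cantilever fixed at D.
Free-end deflection of the primary structure under the applied loading (downward +):
  point load 54.2 at a = 2.62: Pa²(3L − a)/(6EI) = 618.8/EI
  point load 83 at a = 3.36: Pa²(3L − a)/(6EI) = 1443/EI
  triangular load, peak 9 at the fixed end: w₀L⁴/(30EI) = 93.35/EI
  δ_0 = 2155/EI
Flexibility coefficient — unit upward force at E: δ_{EE} = L³/(3EI) = 24.7/EI.
The prop prevents deflection at E: R_E = δ_0/δ_{EE} = 2155/24.7 = 87.27 kN.
Moment equilibrium about D: M_D = Σ(load moments about D) − R_E·L = 447.3 − 87.27×4.2 = 80.81 kN·m.

M_D = 80.81 kN·m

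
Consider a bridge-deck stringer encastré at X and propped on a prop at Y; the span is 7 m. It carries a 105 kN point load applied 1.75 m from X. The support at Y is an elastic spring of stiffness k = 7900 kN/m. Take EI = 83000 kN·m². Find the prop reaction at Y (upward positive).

R_Y = 8.264 kN

Choose R_Y as the redundant. The primary structure is the cantilever fixed at X.
Downward deflection at the released point Y due to the loads:
  point load 105 at a = 1.75: Pa²(3L − a)/(6EI) = 1032/EI
Flexibility coefficient — unit upward force at Y: δ_{YY} = L³/(3EI) = 114.3/EI.
With EI = 83000 kN·m²: δ_0 = 0.01243 m and δ_{YY} = 0.001378 m/kN.
Compatibility — the spring shortens by R_Y/k under the reaction it provides: δ_0 − R_Y·δ_{YY} = R_Y/k. With 1/k = 0.000127 m/kN, R_Y = δ_0 / (δ_{YY} + 1/k) = 0.01243 / (0.001378 + 0.000127) = 8.264 kN.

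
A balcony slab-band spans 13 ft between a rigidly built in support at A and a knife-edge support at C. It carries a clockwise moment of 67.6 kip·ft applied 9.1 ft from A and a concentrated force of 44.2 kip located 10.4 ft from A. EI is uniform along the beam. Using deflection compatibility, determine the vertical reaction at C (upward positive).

Choose R_C as the redundant. The primary structure is the cantilever fixed at A.
Downward deflection at the released point C due to the loads:
  clockwise couple 67.6 at a = 9.1: M₀a(2L − a)/(2EI) = 5198/EI
  point load 44.2 at a = 10.4: Pa²(3L − a)/(6EI) = 22788/EI
  δ_0 = 27986/EI
Tip deflection under a unit load at C: L³/(3EI) = 732.3/EI.
Compatibility at C: δ_0 − R_C·δ_{CC} = 0, so R_C = 27986/732.3 = 38.21 kip.

R_C = 38.21 kip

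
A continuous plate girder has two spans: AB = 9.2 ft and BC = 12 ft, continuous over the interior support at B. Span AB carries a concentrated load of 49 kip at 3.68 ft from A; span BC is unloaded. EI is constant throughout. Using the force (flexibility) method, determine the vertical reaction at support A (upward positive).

Take M_B as the redundant. Released structure: two simple spans AB and BC with a hinge at B.
Discontinuity in slope at B on the released structure — sum the simple-span end rotations:
  span AB: point load 49 at a = 3.68: Pab(L + a)/(6LEI) = 232.3/EI
  relative rotation θ_0 = (232.3 + 0)/EI = 232.3/EI
A unit hogging moment at B produces rotation L₁/(3EI) + L₂/(3EI) = 7.067/EI.
Compatibility: M_B·(L₁+L₂)/(3EI) = θ_0, giving M_B = 32.87 kip·ft (hogging).
Span AB, ΣM about A with M_B applied at B: R_B^{AB}·9.2 = 180.3 + 32.87, so R_B^{AB} = 23.17 kip and R_A = 49 − 23.17 = 25.83 kip.

R_A = 25.83 kip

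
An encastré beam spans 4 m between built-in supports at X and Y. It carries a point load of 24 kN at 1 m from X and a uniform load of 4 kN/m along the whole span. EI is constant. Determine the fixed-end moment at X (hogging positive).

M_X = 18.83 kN·m

Release both end moments; the primary structure is a simply-supported span XY with redundants M_X and M_Y.
End rotations of the released simple span under the applied load (×1/EI):
  at X: point load 24 at a = 1: Pab(L + b)/(6LEI) = 21/EI
  at Y: point load 24 at a = 1: Pab(L + a)/(6LEI) = 15/EI
  at X: UDL 4: wL³/(24EI) = 10.67/EI
  at Y: UDL 4: wL³/(24EI) = 10.67/EI
  θ_X0 = 31.67/EI,  θ_Y0 = 25.67/EI
Flexibility coefficients: a unit moment at one end gives L/(3EI) there and L/(6EI) at the far end, so f₁₁ = f₂₂ = 1.333/EI and f₁₂ = f₂₁ = 0.6667/EI.
Compatibility — zero rotation at each built-in end:
  1.333 M_X + 0.6667 M_Y = 31.67
  0.6667 M_X + 1.333 M_Y = 25.67
Solving the pair gives M_X = 18.83 kN·m and M_Y = 9.833 kN·m (hogging).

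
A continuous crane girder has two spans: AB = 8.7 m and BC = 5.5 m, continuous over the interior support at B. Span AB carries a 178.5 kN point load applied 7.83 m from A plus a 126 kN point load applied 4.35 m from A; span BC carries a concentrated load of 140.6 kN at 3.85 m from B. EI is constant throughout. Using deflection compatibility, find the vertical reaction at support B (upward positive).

R_B = 339.5 kN

Take M_B as the redundant. Released structure: two simple spans AB and BC with a hinge at B.
Discontinuity in slope at B on the released structure — sum the simple-span end rotations:
  span AB: point load 178.5 at a = 7.83: Pab(L + a)/(6LEI) = 385.1/EI
  span AB: point load 126 at a = 4.35: Pab(L + a)/(6LEI) = 596.1/EI
  span BC: point load 140.6 at a = 3.85: Pab(L + b)/(6LEI) = 193.5/EI
  relative rotation θ_0 = (981.1 + 193.5)/EI = 1175/EI
A unit hogging moment at B produces rotation L₁/(3EI) + L₂/(3EI) = 4.733/EI.
Slope continuity at B: θ_0 = M_B·4.733/EI, so M_B = 1175/4.733 = 248.2 kN·m (hogging).
Span AB, ΣM about A with M_B applied at B: R_B^{AB}·8.7 = 1946 + 248.2, so R_B^{AB} = 252.2 kN and R_A = 304.5 − 252.2 = 52.33 kN.
Span BC, ΣM about C: R_B^{BC}·5.5 = 232 + 248.2, so R_B^{BC} = 87.3 kN and R_C = 140.6 − 87.3 = 53.3 kN.
R_B = 252.2 + 87.3 = 339.5 kN.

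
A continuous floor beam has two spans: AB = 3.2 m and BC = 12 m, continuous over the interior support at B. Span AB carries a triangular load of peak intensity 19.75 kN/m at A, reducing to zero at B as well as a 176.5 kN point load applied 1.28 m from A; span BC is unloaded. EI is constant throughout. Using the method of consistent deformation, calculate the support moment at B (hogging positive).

M_B = 22.46 kN·m

Insert a hinge at B; M_B is the redundant, and each span becomes simply supported.
Rotations at B on the released spans (each span's end-slope, ×1/EI):
  span AB: triangular load, peak 19.75: 7w₀L³/(360EI) = 12.58/EI
  span AB: point load 176.5 at a = 1.28: Pab(L + a)/(6LEI) = 101.2/EI
  relative rotation θ_0 = (113.8 + 0)/EI = 113.8/EI
A unit hogging moment at B produces rotation L₁/(3EI) + L₂/(3EI) = 5.067/EI.
Slope continuity at B: θ_0 = M_B·5.067/EI, so M_B = 113.8/5.067 = 22.46 kN·m (hogging).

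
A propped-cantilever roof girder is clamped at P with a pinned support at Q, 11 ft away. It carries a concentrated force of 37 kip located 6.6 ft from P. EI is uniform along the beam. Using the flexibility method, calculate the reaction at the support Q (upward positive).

R_Q = 15.98 kip

Remove the prop at Q; the released (primary) structure is a cantilever built in at P.
Deflection at Q on the released cantilever, summing each load's contribution:
  point load 37 at a = 6.6: Pa²(3L − a)/(6EI) = 7092/EI
Tip deflection under a unit load at Q: L³/(3EI) = 443.7/EI.
The prop prevents deflection at Q: R_Q = δ_0/δ_{QQ} = 7092/443.7 = 15.98 kip.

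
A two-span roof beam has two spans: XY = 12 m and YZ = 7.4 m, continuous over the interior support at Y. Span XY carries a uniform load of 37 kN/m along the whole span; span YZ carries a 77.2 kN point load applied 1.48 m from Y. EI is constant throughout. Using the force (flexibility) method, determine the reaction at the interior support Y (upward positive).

Release continuity at Y by inserting a hinge; the redundant is the internal moment M_Y. The primary structure is two simply-supported spans XY and YZ.
Rotations at Y on the released spans (each span's end-slope, ×1/EI):
  span XY: UDL 37: wL³/(24EI) = 2664/EI
  span YZ: point load 77.2 at a = 1.48: Pab(L + b)/(6LEI) = 202.9/EI
  relative rotation θ_0 = (2664 + 202.9)/EI = 2867/EI
A unit hogging moment at Y produces rotation L₁/(3EI) + L₂/(3EI) = 6.467/EI.
Slope continuity at Y: θ_0 = M_Y·6.467/EI, so M_Y = 2867/6.467 = 443.3 kN·m (hogging).
Span XY, ΣM about X with M_Y applied at Y: R_Y^{XY}·12 = 2664 + 443.3, so R_Y^{XY} = 258.9 kN and R_X = 444 − 258.9 = 185.1 kN.
Span YZ, ΣM about Z: R_Y^{YZ}·7.4 = 457 + 443.3, so R_Y^{YZ} = 121.7 kN and R_Z = 77.2 − 121.7 = -44.47 kN.
R_Y = 258.9 + 121.7 = 380.6 kN.

R_Y = 380.6 kN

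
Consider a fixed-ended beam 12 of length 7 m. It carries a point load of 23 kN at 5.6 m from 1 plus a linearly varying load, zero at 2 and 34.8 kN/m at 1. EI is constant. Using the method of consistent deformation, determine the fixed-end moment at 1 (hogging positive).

M_1 = 90.41 kN·m

Take the two fixed-end moments M_1, M_2 as redundants; the released structure is the simple span 12.
Simple-span end rotations at 1 and 2 under the given loads:
  at 1: point load 23 at a = 5.6: Pab(L + b)/(6LEI) = 36.06/EI
  at 2: point load 23 at a = 5.6: Pab(L + a)/(6LEI) = 54.1/EI
  at 1: triangular load, peak 34.8: w₀L³/(45EI) = 265.3/EI
  at 2: triangular load, peak 34.8: 7w₀L³/(360EI) = 232.1/EI
  θ_10 = 301.3/EI,  θ_20 = 286.2/EI
Flexibility coefficients: a unit moment at one end gives L/(3EI) there and L/(6EI) at the far end, so f₁₁ = f₂₂ = 2.333/EI and f₁₂ = f₂₁ = 1.167/EI.
Compatibility — zero rotation at each built-in end:
  2.333 M_1 + 1.167 M_2 = 301.3
  1.167 M_1 + 2.333 M_2 = 286.2
Solving the pair gives M_1 = 90.41 kN·m and M_2 = 77.45 kN·m (hogging).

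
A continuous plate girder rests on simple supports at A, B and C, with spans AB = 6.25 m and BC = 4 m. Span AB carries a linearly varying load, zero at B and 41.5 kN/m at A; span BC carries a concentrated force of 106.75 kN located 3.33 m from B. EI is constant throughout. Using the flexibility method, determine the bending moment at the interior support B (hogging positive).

M_B = 71.22 kN·m

Insert a hinge at B; M_B is the redundant, and each span becomes simply supported.
Rotations at B on the released spans (each span's end-slope, ×1/EI):
  span AB: triangular load, peak 41.5: 7w₀L³/(360EI) = 197/EI
  span BC: point load 106.75 at a = 3.33: Pab(L + b)/(6LEI) = 46.34/EI
  relative rotation θ_0 = (197 + 46.34)/EI = 243.4/EI
A unit hogging moment at B produces rotation L₁/(3EI) + L₂/(3EI) = 3.417/EI.
Slope continuity at B: θ_0 = M_B·3.417/EI, so M_B = 243.4/3.417 = 71.22 kN·m (hogging).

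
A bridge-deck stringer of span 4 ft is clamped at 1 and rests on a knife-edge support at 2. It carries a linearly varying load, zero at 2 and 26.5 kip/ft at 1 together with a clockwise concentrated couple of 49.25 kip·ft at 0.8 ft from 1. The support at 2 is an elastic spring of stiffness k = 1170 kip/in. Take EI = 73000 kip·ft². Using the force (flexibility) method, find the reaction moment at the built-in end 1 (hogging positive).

M_1 = 64.44 kip·ft

Take the reaction at 2 as the redundant and release it; the primary structure is a cantilever fixed at 1.
Downward deflection at the released point 2 due to the loads:
  triangular load, peak 26.5 at the fixed end: w₀L⁴/(30EI) = 226.1/EI
  clockwise couple 49.25 at a = 0.8: M₀a(2L − a)/(2EI) = 141.8/EI
  δ_0 = 368/EI
Flexibility coefficient — unit upward force at 2: δ_{22} = L³/(3EI) = 21.33/EI.
With EI = 73000 kip·ft²: δ_0 = 0.005041 ft and δ_{22} = 0.000292 ft/kip.
Compatibility — the spring shortens by R_2/k under the reaction it provides: δ_0 − R_2·δ_{22} = R_2/k. With 1/k = 1/(1170×12) ft/kip = 0.000071 ft/kip, R_2 = δ_0 / (δ_{22} + 1/k) = 0.005041 / (0.000292 + 0.000071) = 13.87 kip.
Moment equilibrium about 1: M_1 = Σ(load moments about 1) − R_2·L = 119.9 − 13.87×4 = 64.44 kip·ft.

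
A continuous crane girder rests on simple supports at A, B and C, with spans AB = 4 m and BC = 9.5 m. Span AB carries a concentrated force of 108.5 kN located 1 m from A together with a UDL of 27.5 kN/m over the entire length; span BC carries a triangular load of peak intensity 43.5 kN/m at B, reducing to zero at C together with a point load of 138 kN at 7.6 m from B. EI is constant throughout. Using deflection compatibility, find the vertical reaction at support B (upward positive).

Take M_B as the redundant. Released structure: two simple spans AB and BC with a hinge at B.
Discontinuity in slope at B on the released structure — sum the simple-span end rotations:
  span AB: point load 108.5 at a = 1: Pab(L + a)/(6LEI) = 67.81/EI
  span AB: UDL 27.5: wL³/(24EI) = 73.33/EI
  span BC: triangular load, peak 43.5: w₀L³/(45EI) = 828.8/EI
  span BC: point load 138 at a = 7.6: Pab(L + b)/(6LEI) = 398.5/EI
  relative rotation θ_0 = (141.1 + 1227)/EI = 1368/EI
A unit hogging moment at B produces rotation L₁/(3EI) + L₂/(3EI) = 4.5/EI.
Slope continuity at B: θ_0 = M_B·4.5/EI, so M_B = 1368/4.5 = 304.1 kN·m (hogging).
Span AB, ΣM about A with M_B applied at B: R_B^{AB}·4 = 328.5 + 304.1, so R_B^{AB} = 158.2 kN and R_A = 218.5 − 158.2 = 60.35 kN.
Span BC, ΣM about C: R_B^{BC}·9.5 = 1571 + 304.1, so R_B^{BC} = 197.4 kN and R_C = 344.6 − 197.4 = 147.3 kN.
R_B = 158.2 + 197.4 = 355.5 kN.

R_B = 355.5 kN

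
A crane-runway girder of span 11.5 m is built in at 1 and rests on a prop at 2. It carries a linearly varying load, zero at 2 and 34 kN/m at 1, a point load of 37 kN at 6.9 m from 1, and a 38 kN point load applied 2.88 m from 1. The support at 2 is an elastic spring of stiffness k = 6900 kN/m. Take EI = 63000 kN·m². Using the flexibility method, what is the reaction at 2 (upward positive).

Release the roller at 2. Primary structure: cantilever fixed at 1.
Deflection at 2 on the released cantilever, summing each load's contribution:
  triangular load, peak 34 at the fixed end: w₀L⁴/(30EI) = 19822/EI
  point load 37 at a = 6.9: Pa²(3L − a)/(6EI) = 8103/EI
  point load 38 at a = 2.88: Pa²(3L − a)/(6EI) = 1661/EI
  δ_0 = 29586/EI
Flexibility coefficient — unit upward force at 2: δ_{22} = L³/(3EI) = 507/EI.
With EI = 63000 kN·m²: δ_0 = 0.46962 m and δ_{22} = 0.008047 m/kN.
Compatibility — the spring shortens by R_2/k under the reaction it provides: δ_0 − R_2·δ_{22} = R_2/k. With 1/k = 0.000145 m/kN, R_2 = δ_0 / (δ_{22} + 1/k) = 0.46962 / (0.008047 + 0.000145) = 57.33 kN.

R_2 = 57.33 kN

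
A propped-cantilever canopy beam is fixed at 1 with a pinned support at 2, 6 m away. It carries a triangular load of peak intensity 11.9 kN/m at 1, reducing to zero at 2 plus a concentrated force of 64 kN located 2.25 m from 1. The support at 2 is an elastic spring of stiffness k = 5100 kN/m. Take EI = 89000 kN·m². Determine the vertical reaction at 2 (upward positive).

Choose R_2 as the redundant. The primary structure is the cantilever fixed at 1.
Downward deflection at the released point 2 due to the loads:
  triangular load, peak 11.9 at the fixed end: w₀L⁴/(30EI) = 514.1/EI
  point load 64 at a = 2.25: Pa²(3L − a)/(6EI) = 850.5/EI
  δ_0 = 1365/EI
Tip deflection under a unit load at 2: L³/(3EI) = 72/EI.
With EI = 89000 kN·m²: δ_0 = 0.015332 m and δ_{22} = 0.000809 m/kN.
Compatibility — the spring shortens by R_2/k under the reaction it provides: δ_0 − R_2·δ_{22} = R_2/k. With 1/k = 0.000196 m/kN, R_2 = δ_0 / (δ_{22} + 1/k) = 0.015332 / (0.000809 + 0.000196) = 15.26 kN.

R_2 = 15.26 kN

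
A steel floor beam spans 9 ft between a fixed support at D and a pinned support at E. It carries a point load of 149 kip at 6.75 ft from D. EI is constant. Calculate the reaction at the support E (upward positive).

R_E = 94.29 kip

Take the reaction at E as the redundant and release it; the primary structure is a cantilever fixed at D.
Downward deflection at the released point E due to the loads:
  point load 149 at a = 6.75: Pa²(3L − a)/(6EI) = 22912/EI
Flexibility coefficient — unit upward force at E: δ_{EE} = L³/(3EI) = 243/EI.
Compatibility at E: δ_0 − R_E·δ_{EE} = 0, so R_E = 22912/243 = 94.29 kip.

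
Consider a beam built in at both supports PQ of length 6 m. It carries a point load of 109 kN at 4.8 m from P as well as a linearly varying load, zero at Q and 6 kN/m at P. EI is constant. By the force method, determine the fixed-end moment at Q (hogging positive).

M_Q = 90.91 kN·m

Take the two fixed-end moments M_P, M_Q as redundants; the released structure is the simple span PQ.
Simple-span end rotations at P and Q under the given loads:
  at P: point load 109 at a = 4.8: Pab(L + b)/(6LEI) = 125.6/EI
  at Q: point load 109 at a = 4.8: Pab(L + a)/(6LEI) = 188.4/EI
  at P: triangular load, peak 6: w₀L³/(45EI) = 28.8/EI
  at Q: triangular load, peak 6: 7w₀L³/(360EI) = 25.2/EI
  θ_P0 = 154.4/EI,  θ_Q0 = 213.6/EI
Flexibility coefficients: a unit moment at one end gives L/(3EI) there and L/(6EI) at the far end, so f₁₁ = f₂₂ = 2/EI and f₁₂ = f₂₁ = 1/EI.
Compatibility — zero rotation at each built-in end:
  2 M_P + 1 M_Q = 154.4
  1 M_P + 2 M_Q = 213.6
Solving the pair gives M_P = 31.73 kN·m and M_Q = 90.91 kN·m (hogging).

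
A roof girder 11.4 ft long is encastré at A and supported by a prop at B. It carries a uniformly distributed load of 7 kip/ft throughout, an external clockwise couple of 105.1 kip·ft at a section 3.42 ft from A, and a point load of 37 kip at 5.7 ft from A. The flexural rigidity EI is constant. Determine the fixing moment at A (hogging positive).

M_A = 217.5 kip·ft

Choose R_B as the redundant. The primary structure is the cantilever fixed at A.
Primary-structure tip deflection at B by superposition:
  UDL 7: wL⁴/(8EI) = 14778/EI
  clockwise couple 105.1 at a = 3.42: M₀a(2L − a)/(2EI) = 3483/EI
  point load 37 at a = 5.7: Pa²(3L − a)/(6EI) = 5710/EI
  δ_0 = 23972/EI
Tip deflection under a unit load at B: L³/(3EI) = 493.8/EI.
Compatibility at B: δ_0 − R_B·δ_{BB} = 0, so R_B = 23972/493.8 = 48.54 kip.
Moment equilibrium about A: M_A = Σ(load moments about A) − R_B·L = 770.9 − 48.54×11.4 = 217.5 kip·ft.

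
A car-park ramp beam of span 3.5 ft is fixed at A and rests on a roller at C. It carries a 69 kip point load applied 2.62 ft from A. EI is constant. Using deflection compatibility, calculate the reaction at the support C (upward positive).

Release the roller at C. Primary structure: cantilever fixed at A.
Downward deflection at the released point C due to the loads:
  point load 69 at a = 2.62: Pa²(3L − a)/(6EI) = 622.1/EI
Flexibility coefficient — unit upward force at C: δ_{CC} = L³/(3EI) = 14.29/EI.
The prop prevents deflection at C: R_C = δ_0/δ_{CC} = 622.1/14.29 = 43.53 kip.

R_C = 43.53 kip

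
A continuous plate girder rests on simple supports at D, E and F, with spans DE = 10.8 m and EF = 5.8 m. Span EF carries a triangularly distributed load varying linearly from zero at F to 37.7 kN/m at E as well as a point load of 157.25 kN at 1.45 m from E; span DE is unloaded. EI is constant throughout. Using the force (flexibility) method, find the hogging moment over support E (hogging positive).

Release continuity at E by inserting a hinge; the redundant is the internal moment M_E. The primary structure is two simply-supported spans DE and EF.
Rotations at E on the released spans (each span's end-slope, ×1/EI):
  span EF: triangular load, peak 37.7: w₀L³/(45EI) = 163.5/EI
  span EF: point load 157.25 at a = 1.45: Pab(L + b)/(6LEI) = 289.3/EI
  relative rotation θ_0 = (0 + 452.8)/EI = 452.8/EI
A unit hogging moment at E produces rotation L₁/(3EI) + L₂/(3EI) = 5.533/EI.
Slope continuity at E: θ_0 = M_E·5.533/EI, so M_E = 452.8/5.533 = 81.82 kN·m (hogging).

M_E = 81.82 kN·m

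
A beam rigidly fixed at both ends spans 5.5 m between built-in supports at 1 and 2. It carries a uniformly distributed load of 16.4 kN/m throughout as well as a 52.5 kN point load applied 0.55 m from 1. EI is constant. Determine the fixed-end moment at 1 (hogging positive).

Take the two fixed-end moments M_1, M_2 as redundants; the released structure is the simple span 12.
On the primary (simply-supported) span, the end slopes from the loading are:
  at 1: UDL 16.4: wL³/(24EI) = 113.7/EI
  at 2: UDL 16.4: wL³/(24EI) = 113.7/EI
  at 1: point load 52.5 at a = 0.55: Pab(L + b)/(6LEI) = 45.26/EI
  at 2: point load 52.5 at a = 0.55: Pab(L + a)/(6LEI) = 26.2/EI
  θ_10 = 159/EI,  θ_20 = 139.9/EI
Flexibility coefficients: a unit moment at one end gives L/(3EI) there and L/(6EI) at the far end, so f₁₁ = f₂₂ = 1.833/EI and f₁₂ = f₂₁ = 0.9167/EI.
Compatibility — zero rotation at each built-in end:
  1.833 M_1 + 0.9167 M_2 = 159
  0.9167 M_1 + 1.833 M_2 = 139.9
Solving the pair gives M_1 = 64.73 kN·m and M_2 = 43.94 kN·m (hogging).

M_1 = 64.73 kN·m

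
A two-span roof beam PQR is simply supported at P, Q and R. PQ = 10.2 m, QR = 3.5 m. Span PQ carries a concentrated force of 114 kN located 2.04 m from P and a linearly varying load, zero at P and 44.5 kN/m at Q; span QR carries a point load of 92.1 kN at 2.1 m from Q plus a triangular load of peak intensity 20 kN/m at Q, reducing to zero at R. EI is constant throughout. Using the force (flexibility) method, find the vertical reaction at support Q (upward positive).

R_Q = 361.3 kN

Insert a hinge at Q; M_Q is the redundant, and each span becomes simply supported.
Rotations at Q on the released spans (each span's end-slope, ×1/EI):
  span PQ: point load 114 at a = 2.04: Pab(L + a)/(6LEI) = 379.5/EI
  span PQ: triangular load, peak 44.5: w₀L³/(45EI) = 1049/EI
  span QR: point load 92.1 at a = 2.1: Pab(L + b)/(6LEI) = 63.18/EI
  span QR: triangular load, peak 20: w₀L³/(45EI) = 19.06/EI
  relative rotation θ_0 = (1429 + 82.24)/EI = 1511/EI
A unit hogging moment at Q produces rotation L₁/(3EI) + L₂/(3EI) = 4.567/EI.
Slope continuity at Q: θ_0 = M_Q·4.567/EI, so M_Q = 1511/4.567 = 330.9 kN·m (hogging).
Span PQ, ΣM about P with M_Q applied at Q: R_Q^{PQ}·10.2 = 1776 + 330.9, so R_Q^{PQ} = 206.5 kN and R_P = 340.9 − 206.5 = 134.4 kN.
Span QR, ΣM about R: R_Q^{QR}·3.5 = 210.6 + 330.9, so R_Q^{QR} = 154.7 kN and R_R = 127.1 − 154.7 = -27.62 kN.
R_Q = 206.5 + 154.7 = 361.3 kN.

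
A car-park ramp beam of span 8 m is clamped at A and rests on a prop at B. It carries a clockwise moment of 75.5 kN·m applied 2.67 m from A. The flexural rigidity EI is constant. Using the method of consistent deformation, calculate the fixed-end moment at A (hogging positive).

M_A = 12.52 kN·m

Remove the prop at B; the released (primary) structure is a cantilever built in at A.
Primary-structure tip deflection at B by superposition:
  clockwise couple 75.5 at a = 2.67: M₀a(2L − a)/(2EI) = 1344/EI
Flexibility coefficient — unit upward force at B: δ_{BB} = L³/(3EI) = 170.7/EI.
The prop prevents deflection at B: R_B = δ_0/δ_{BB} = 1344/170.7 = 7.872 kN.
Moment equilibrium about A: M_A = Σ(load moments about A) − R_B·L = 75.5 − 7.872×8 = 12.52 kN·m.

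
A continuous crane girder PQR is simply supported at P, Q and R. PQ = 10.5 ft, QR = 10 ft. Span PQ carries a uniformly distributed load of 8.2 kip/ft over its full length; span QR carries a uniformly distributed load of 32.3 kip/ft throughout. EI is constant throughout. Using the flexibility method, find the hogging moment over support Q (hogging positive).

Insert a hinge at Q; M_Q is the redundant, and each span becomes simply supported.
End slopes at the hinge Q, treating each span as simply supported:
  span PQ: UDL 8.2: wL³/(24EI) = 395.5/EI
  span QR: UDL 32.3: wL³/(24EI) = 1346/EI
  relative rotation θ_0 = (395.5 + 1346)/EI = 1741/EI
A unit hogging moment at Q produces rotation L₁/(3EI) + L₂/(3EI) = 6.833/EI.
Compatibility: M_Q·(L₁+L₂)/(3EI) = θ_0, giving M_Q = 254.8 kip·ft (hogging).

M_Q = 254.8 kip·ft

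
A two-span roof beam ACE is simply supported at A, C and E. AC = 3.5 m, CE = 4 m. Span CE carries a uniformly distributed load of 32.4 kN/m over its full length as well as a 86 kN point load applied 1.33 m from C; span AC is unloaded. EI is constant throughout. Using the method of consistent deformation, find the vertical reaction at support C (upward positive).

R_C = 158.9 kN

Take M_C as the redundant. Released structure: two simple spans AC and CE with a hinge at C.
End slopes at the hinge C, treating each span as simply supported:
  span CE: UDL 32.4: wL³/(24EI) = 86.4/EI
  span CE: point load 86 at a = 1.33: Pab(L + b)/(6LEI) = 84.87/EI
  relative rotation θ_0 = (0 + 171.3)/EI = 171.3/EI
A unit hogging moment at C produces rotation L₁/(3EI) + L₂/(3EI) = 2.5/EI.
Compatibility: M_C·(L₁+L₂)/(3EI) = θ_0, giving M_C = 68.51 kN·m (hogging).
Span AC, ΣM about A with M_C applied at C: R_C^{AC}·3.5 = 0 + 68.51, so R_C^{AC} = 19.57 kN and R_A = 0 − 19.57 = -19.57 kN.
Span CE, ΣM about E: R_C^{CE}·4 = 488.8 + 68.51, so R_C^{CE} = 139.3 kN and R_E = 215.6 − 139.3 = 76.27 kN.
R_C = 19.57 + 139.3 = 158.9 kN.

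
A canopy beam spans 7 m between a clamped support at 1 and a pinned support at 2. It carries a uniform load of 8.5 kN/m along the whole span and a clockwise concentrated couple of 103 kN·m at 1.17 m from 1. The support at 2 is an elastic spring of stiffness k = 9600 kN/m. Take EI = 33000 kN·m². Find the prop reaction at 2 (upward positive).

Take the reaction at 2 as the redundant and release it; the primary structure is a cantilever fixed at 1.
Primary-structure tip deflection at 2 by superposition:
  UDL 8.5: wL⁴/(8EI) = 2551/EI
  clockwise couple 103 at a = 1.17: M₀a(2L − a)/(2EI) = 773.1/EI
  δ_0 = 3324/EI
Tip deflection under a unit load at 2: L³/(3EI) = 114.3/EI.
With EI = 33000 kN·m²: δ_0 = 0.10073 m and δ_{22} = 0.003465 m/kN.
Compatibility — the spring shortens by R_2/k under the reaction it provides: δ_0 − R_2·δ_{22} = R_2/k. With 1/k = 0.000104 m/kN, R_2 = δ_0 / (δ_{22} + 1/k) = 0.10073 / (0.003465 + 0.000104) = 28.23 kN.

R_2 = 28.23 kN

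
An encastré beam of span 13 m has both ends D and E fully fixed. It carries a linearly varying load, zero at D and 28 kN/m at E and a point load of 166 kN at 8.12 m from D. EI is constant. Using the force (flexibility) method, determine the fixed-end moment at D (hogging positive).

M_D = 347.7 kN·m

Release both end moments; the primary structure is a simply-supported span DE with redundants M_D and M_E.
Simple-span end rotations at D and E under the given loads:
  at D: triangular load, peak 28: 7w₀L³/(360EI) = 1196/EI
  at E: triangular load, peak 28: w₀L³/(45EI) = 1367/EI
  at D: point load 166 at a = 8.12: Pab(L + b)/(6LEI) = 1508/EI
  at E: point load 166 at a = 8.12: Pab(L + a)/(6LEI) = 1781/EI
  θ_D0 = 2704/EI,  θ_E0 = 3148/EI
Flexibility coefficients: a unit moment at one end gives L/(3EI) there and L/(6EI) at the far end, so f₁₁ = f₂₂ = 4.333/EI and f₁₂ = f₂₁ = 2.167/EI.
Compatibility — zero rotation at each built-in end:
  4.333 M_D + 2.167 M_E = 2704
  2.167 M_D + 4.333 M_E = 3148
Solving the pair gives M_D = 347.7 kN·m and M_E = 552.6 kN·m (hogging).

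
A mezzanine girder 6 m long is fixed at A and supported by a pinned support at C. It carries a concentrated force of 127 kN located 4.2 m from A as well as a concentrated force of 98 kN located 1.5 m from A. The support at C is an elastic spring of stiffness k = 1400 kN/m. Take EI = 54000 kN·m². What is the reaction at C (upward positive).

R_C = 52.08 kN

Release the roller at C. Primary structure: cantilever fixed at A.
Deflection at C on the released cantilever, summing each load's contribution:
  point load 127 at a = 4.2: Pa²(3L − a)/(6EI) = 5153/EI
  point load 98 at a = 1.5: Pa²(3L − a)/(6EI) = 606.4/EI
  δ_0 = 5759/EI
Flexibility coefficient — unit upward force at C: δ_{CC} = L³/(3EI) = 72/EI.
With EI = 54000 kN·m²: δ_0 = 0.10665 m and δ_{CC} = 0.001333 m/kN.
Compatibility — the spring shortens by R_C/k under the reaction it provides: δ_0 − R_C·δ_{CC} = R_C/k. With 1/k = 0.000714 m/kN, R_C = δ_0 / (δ_{CC} + 1/k) = 0.10665 / (0.001333 + 0.000714) = 52.08 kN.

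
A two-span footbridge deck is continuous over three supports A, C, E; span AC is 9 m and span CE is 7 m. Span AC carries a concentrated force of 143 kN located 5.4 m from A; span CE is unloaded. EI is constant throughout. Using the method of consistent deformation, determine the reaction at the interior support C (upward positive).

Release continuity at C by inserting a hinge; the redundant is the internal moment M_C. The primary structure is two simply-supported spans AC and CE.
Rotations at C on the released spans (each span's end-slope, ×1/EI):
  span AC: point load 143 at a = 5.4: Pab(L + a)/(6LEI) = 741.3/EI
  relative rotation θ_0 = (741.3 + 0)/EI = 741.3/EI
A unit hogging moment at C produces rotation L₁/(3EI) + L₂/(3EI) = 5.333/EI.
Slope continuity at C: θ_0 = M_C·5.333/EI, so M_C = 741.3/5.333 = 139 kN·m (hogging).
Span AC, ΣM about A with M_C applied at C: R_C^{AC}·9 = 772.2 + 139, so R_C^{AC} = 101.2 kN and R_A = 143 − 101.2 = 41.76 kN.
Span CE, ΣM about E: R_C^{CE}·7 = 0 + 139, so R_C^{CE} = 19.86 kN and R_E = 0 − 19.86 = -19.86 kN.
R_C = 101.2 + 19.86 = 121.1 kN.

R_C = 121.1 kN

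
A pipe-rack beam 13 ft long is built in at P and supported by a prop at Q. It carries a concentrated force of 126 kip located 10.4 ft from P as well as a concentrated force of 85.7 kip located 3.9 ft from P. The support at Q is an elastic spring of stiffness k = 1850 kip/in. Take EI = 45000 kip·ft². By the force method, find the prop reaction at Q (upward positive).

Take the reaction at Q as the redundant and release it; the primary structure is a cantilever fixed at P.
Primary-structure tip deflection at Q by superposition:
  point load 126 at a = 10.4: Pa²(3L − a)/(6EI) = 64961/EI
  point load 85.7 at a = 3.9: Pa²(3L − a)/(6EI) = 7625/EI
  δ_0 = 72586/EI
Flexibility coefficient — unit upward force at Q: δ_{QQ} = L³/(3EI) = 732.3/EI.
With EI = 45000 kip·ft²: δ_0 = 1.613 ft and δ_{QQ} = 0.016274 ft/kip.
Compatibility — the spring shortens by R_Q/k under the reaction it provides: δ_0 − R_Q·δ_{QQ} = R_Q/k. With 1/k = 1/(1850×12) ft/kip = 0.000045 ft/kip, R_Q = δ_0 / (δ_{QQ} + 1/k) = 1.613 / (0.016274 + 0.000045) = 98.84 kip.

R_Q = 98.84 kip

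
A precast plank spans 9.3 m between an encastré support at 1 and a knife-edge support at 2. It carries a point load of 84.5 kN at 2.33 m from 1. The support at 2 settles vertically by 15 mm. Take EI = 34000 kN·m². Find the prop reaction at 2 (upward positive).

Remove the prop at 2; the released (primary) structure is a cantilever built in at 1.
Deflection at 2 on the released cantilever, summing each load's contribution:
  point load 84.5 at a = 2.33: Pa²(3L − a)/(6EI) = 1955/EI
Tip deflection under a unit load at 2: L³/(3EI) = 268.1/EI.
With EI = 34000 kN·m²: δ_0 = 0.0575 m and δ_{22} = 0.007886 m/kN.
Compatibility — the beam at 2 must follow the support down by 0.015 m: δ_0 − R_2·δ_{22} = 0.015, so R_2 = (0.0575 − 0.015)/0.007886 = 5.389 kN.

R_2 = 5.389 kN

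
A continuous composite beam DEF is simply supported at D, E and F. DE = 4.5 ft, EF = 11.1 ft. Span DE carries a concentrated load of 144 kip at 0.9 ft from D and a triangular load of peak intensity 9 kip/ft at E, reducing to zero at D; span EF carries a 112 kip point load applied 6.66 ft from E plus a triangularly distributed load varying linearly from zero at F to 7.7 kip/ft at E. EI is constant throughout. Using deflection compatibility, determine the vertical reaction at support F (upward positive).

Release continuity at E by inserting a hinge; the redundant is the internal moment M_E. The primary structure is two simply-supported spans DE and EF.
Rotations at E on the released spans (each span's end-slope, ×1/EI):
  span DE: point load 144 at a = 0.9: Pab(L + a)/(6LEI) = 93.31/EI
  span DE: triangular load, peak 9: w₀L³/(45EI) = 18.23/EI
  span EF: point load 112 at a = 6.66: Pab(L + b)/(6LEI) = 772.8/EI
  span EF: triangular load, peak 7.7: w₀L³/(45EI) = 234/EI
  relative rotation θ_0 = (111.5 + 1007)/EI = 1118/EI
A unit hogging moment at E produces rotation L₁/(3EI) + L₂/(3EI) = 5.2/EI.
Compatibility: M_E·(L₁+L₂)/(3EI) = θ_0, giving M_E = 215.1 kip·ft (hogging).
Span EF, ΣM about F: R_E^{EF}·11.1 = 813.5 + 215.1, so R_E^{EF} = 92.67 kip and R_F = 154.7 − 92.67 = 62.07 kip.

R_F = 62.07 kip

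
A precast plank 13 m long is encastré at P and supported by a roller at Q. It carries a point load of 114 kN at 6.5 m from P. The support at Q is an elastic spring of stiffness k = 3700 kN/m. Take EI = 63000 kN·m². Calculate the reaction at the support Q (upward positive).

Remove the prop at Q; the released (primary) structure is a cantilever built in at P.
Free-end deflection of the primary structure under the applied loading (downward +):
  point load 114 at a = 6.5: Pa²(3L − a)/(6EI) = 26089/EI
Tip deflection under a unit load at Q: L³/(3EI) = 732.3/EI.
With EI = 63000 kN·m²: δ_0 = 0.41412 m and δ_{QQ} = 0.011624 m/kN.
Compatibility — the spring shortens by R_Q/k under the reaction it provides: δ_0 − R_Q·δ_{QQ} = R_Q/k. With 1/k = 0.00027 m/kN, R_Q = δ_0 / (δ_{QQ} + 1/k) = 0.41412 / (0.011624 + 0.00027) = 34.82 kN.

R_Q = 34.82 kN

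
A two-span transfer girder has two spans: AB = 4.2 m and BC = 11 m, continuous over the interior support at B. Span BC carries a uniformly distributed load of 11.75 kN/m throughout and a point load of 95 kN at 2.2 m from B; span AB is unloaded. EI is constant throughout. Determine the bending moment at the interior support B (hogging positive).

M_B = 237.5 kN·m

Insert a hinge at B; M_B is the redundant, and each span becomes simply supported.
Discontinuity in slope at B on the released structure — sum the simple-span end rotations:
  span BC: UDL 11.75: wL³/(24EI) = 651.6/EI
  span BC: point load 95 at a = 2.2: Pab(L + b)/(6LEI) = 551.8/EI
  relative rotation θ_0 = (0 + 1203)/EI = 1203/EI
A unit hogging moment at B produces rotation L₁/(3EI) + L₂/(3EI) = 5.067/EI.
Slope continuity at B: θ_0 = M_B·5.067/EI, so M_B = 1203/5.067 = 237.5 kN·m (hogging).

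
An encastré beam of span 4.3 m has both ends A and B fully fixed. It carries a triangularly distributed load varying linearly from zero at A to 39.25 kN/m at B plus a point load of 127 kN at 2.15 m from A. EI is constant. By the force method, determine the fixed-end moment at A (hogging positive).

Release both end moments; the primary structure is a simply-supported span AB with redundants M_A and M_B.
Simple-span end rotations at A and B under the given loads:
  at A: triangular load, peak 39.25: 7w₀L³/(360EI) = 60.68/EI
  at B: triangular load, peak 39.25: w₀L³/(45EI) = 69.35/EI
  at A: point load 127 at a = 2.15: Pab(L + b)/(6LEI) = 146.8/EI
  at B: point load 127 at a = 2.15: Pab(L + a)/(6LEI) = 146.8/EI
  θ_A0 = 207.4/EI,  θ_B0 = 216.1/EI
Flexibility coefficients: a unit moment at one end gives L/(3EI) there and L/(6EI) at the far end, so f₁₁ = f₂₂ = 1.433/EI and f₁₂ = f₂₁ = 0.7167/EI.
Compatibility — zero rotation at each built-in end:
  1.433 M_A + 0.7167 M_B = 207.4
  0.7167 M_A + 1.433 M_B = 216.1
Solving the pair gives M_A = 92.45 kN·m and M_B = 104.5 kN·m (hogging).

M_A = 92.45 kN·m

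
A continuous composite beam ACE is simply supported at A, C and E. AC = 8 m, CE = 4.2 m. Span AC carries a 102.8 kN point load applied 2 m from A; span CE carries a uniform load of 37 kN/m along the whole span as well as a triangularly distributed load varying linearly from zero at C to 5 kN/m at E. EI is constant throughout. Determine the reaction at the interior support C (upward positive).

R_C = 140.7 kN

Insert a hinge at C; M_C is the redundant, and each span becomes simply supported.
Discontinuity in slope at C on the released structure — sum the simple-span end rotations:
  span AC: point load 102.8 at a = 2: Pab(L + a)/(6LEI) = 257/EI
  span CE: UDL 37: wL³/(24EI) = 114.2/EI
  span CE: triangular load, peak 5: 7w₀L³/(360EI) = 7.203/EI
  relative rotation θ_0 = (257 + 121.4)/EI = 378.4/EI
A unit hogging moment at C produces rotation L₁/(3EI) + L₂/(3EI) = 4.067/EI.
Compatibility: M_C·(L₁+L₂)/(3EI) = θ_0, giving M_C = 93.05 kN·m (hogging).
Span AC, ΣM about A with M_C applied at C: R_C^{AC}·8 = 205.6 + 93.05, so R_C^{AC} = 37.33 kN and R_A = 102.8 − 37.33 = 65.47 kN.
Span CE, ΣM about E: R_C^{CE}·4.2 = 341 + 93.05, so R_C^{CE} = 103.4 kN and R_E = 165.9 − 103.4 = 62.54 kN.
R_C = 37.33 + 103.4 = 140.7 kN.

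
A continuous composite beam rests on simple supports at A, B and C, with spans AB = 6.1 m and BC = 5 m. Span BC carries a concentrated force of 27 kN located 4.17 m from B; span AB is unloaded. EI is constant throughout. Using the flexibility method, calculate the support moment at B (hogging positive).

M_B = 4.908 kN·m

Insert a hinge at B; M_B is the redundant, and each span becomes simply supported.
Rotations at B on the released spans (each span's end-slope, ×1/EI):
  span BC: point load 27 at a = 4.17: Pab(L + b)/(6LEI) = 18.16/EI
  relative rotation θ_0 = (0 + 18.16)/EI = 18.16/EI
A unit hogging moment at B produces rotation L₁/(3EI) + L₂/(3EI) = 3.7/EI.
Compatibility: M_B·(L₁+L₂)/(3EI) = θ_0, giving M_B = 4.908 kN·m (hogging).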